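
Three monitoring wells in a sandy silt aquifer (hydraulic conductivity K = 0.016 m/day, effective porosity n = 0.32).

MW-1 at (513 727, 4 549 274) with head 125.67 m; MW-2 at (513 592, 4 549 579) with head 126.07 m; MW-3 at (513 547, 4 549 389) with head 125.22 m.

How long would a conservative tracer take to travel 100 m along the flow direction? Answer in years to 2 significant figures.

950 years

Taking MW-1 as reference: MW-2−MW-1 = (-135, 305, +0.40); MW-3−MW-1 = (-180, 115, -0.45).
Solve a·Δx + b·Δy = Δh: det = (-135)·115 − (-180)·305 = 39375.
∂h/∂x = [(+0.40)·115 − (-0.45)·305] / 39375 = +0.004654
∂h/∂y = [(-135)·(-0.45) − (-180)·(+0.40)] / 39375 = +0.003371
|∇h| = √(0.004654² + 0.003371²) = 0.005747
Seepage velocity v = K·i/n = 0.016 × 0.005747 / 0.32 = 0.0002874 m/day.
t = 100 / 0.0002874 = 3.479e+05 days = 952 years.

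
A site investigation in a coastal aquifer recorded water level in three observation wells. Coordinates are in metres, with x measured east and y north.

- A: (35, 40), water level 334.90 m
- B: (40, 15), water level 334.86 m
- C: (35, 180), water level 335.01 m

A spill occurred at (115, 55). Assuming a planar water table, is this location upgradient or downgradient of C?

downgradient

Three-point gradient (reference A): Δ to B = (5, -25, -0.04), Δ to C = (0, 140, +0.11).
∂h/∂x = -0.004071, ∂h/∂y = +0.0007857 (det = 700).
Head at (115, 55) = 334.90 + (-0.004071)·(80) + (+0.0007857)·(15) = 334.59 m.
That is lower than the 335.01 m at C, so the point is downgradient.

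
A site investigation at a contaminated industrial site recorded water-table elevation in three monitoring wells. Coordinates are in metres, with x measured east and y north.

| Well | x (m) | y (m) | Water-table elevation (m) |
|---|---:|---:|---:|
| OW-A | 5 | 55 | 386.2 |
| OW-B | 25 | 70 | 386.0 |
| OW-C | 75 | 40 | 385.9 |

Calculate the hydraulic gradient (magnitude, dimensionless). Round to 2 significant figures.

0.0081

Taking OW-A as reference: OW-B−OW-A = (20, 15, -0.2); OW-C−OW-A = (70, -15, -0.3).
Determinant of the coordinate differences = 20·(-15) − 70·15 = -1350.
∂h/∂x = [(-0.2)·(-15) − (-0.3)·15] / -1350 = -0.005556
∂h/∂y = [20·(-0.3) − 70·(-0.2)] / -1350 = -0.005926
|∇h| = √(-0.005556² + -0.005926²) = 0.008123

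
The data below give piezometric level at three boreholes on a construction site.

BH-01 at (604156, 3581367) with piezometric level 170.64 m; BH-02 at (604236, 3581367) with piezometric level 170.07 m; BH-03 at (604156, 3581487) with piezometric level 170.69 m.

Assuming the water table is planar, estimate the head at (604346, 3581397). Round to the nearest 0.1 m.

∂h/∂x = (170.07 − 170.64) / (604236 − 604156) = -0.007125
∂h/∂y = (170.69 − 170.64) / (3581487 − 3581367) = +0.0004167
h(604346, 3581397) = 170.64 + (-0.007125)·(190) + (+0.0004167)·(30) = 170.64 -1.354 +0.013 = 169.299 m.

169.3 m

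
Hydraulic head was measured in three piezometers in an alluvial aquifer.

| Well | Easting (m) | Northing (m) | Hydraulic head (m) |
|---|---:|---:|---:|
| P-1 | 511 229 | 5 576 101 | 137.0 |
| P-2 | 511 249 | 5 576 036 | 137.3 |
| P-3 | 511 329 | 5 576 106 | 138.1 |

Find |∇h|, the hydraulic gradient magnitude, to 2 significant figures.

Differences from P-1: to P-2 (Δx, Δy, Δh) = (20, -65, +0.3); to P-3 = (100, 5, +1.1).
Determinant of the coordinate differences = 20·5 − 100·(-65) = 6600.
∂h/∂x = [(+0.3)·5 − (+1.1)·(-65)] / 6600 = +0.01106
∂h/∂y = [20·(+1.1) − 100·(+0.3)] / 6600 = -0.001212
|∇h| = √(0.01106² + -0.001212²) = 0.01113

0.011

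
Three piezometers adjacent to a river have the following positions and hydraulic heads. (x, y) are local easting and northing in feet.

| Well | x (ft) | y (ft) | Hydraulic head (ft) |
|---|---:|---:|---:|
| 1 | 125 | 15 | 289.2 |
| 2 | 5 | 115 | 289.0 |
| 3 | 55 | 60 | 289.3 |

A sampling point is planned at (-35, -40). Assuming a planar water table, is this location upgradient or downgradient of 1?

upgradient

Differences from 1: to 2 (Δx, Δy, Δh) = (-120, 100, -0.2); to 3 = (-70, 45, +0.1).
Determinant of the coordinate differences = (-120)·45 − (-70)·100 = 1600.
∂h/∂x = [(-0.2)·45 − (+0.1)·100] / 1600 = -0.01188
∂h/∂y = [(-120)·(+0.1) − (-70)·(-0.2)] / 1600 = -0.01625
Head at (-35, -40) = 289.2 + (-0.01188)·(-160) + (-0.01625)·(-55) = 291.99 ft.
That is higher than the 289.2 ft at 1, so the point is upgradient.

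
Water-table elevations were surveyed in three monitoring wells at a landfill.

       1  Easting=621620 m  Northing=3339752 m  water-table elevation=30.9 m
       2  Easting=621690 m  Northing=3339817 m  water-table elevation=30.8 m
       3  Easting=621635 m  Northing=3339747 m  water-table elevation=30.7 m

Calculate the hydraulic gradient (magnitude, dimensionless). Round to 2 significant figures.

0.014

Differences from 1: to 2 (Δx, Δy, Δh) = (70, 65, -0.1); to 3 = (15, -5, -0.2).
Solve a·Δx + b·Δy = Δh: det = 70·(-5) − 15·65 = -1325.
∂h/∂x = [(-0.1)·(-5) − (-0.2)·65] / -1325 = -0.01019
∂h/∂y = [70·(-0.2) − 15·(-0.1)] / -1325 = +0.009434
|∇h| = √(-0.01019² + 0.009434²) = 0.01389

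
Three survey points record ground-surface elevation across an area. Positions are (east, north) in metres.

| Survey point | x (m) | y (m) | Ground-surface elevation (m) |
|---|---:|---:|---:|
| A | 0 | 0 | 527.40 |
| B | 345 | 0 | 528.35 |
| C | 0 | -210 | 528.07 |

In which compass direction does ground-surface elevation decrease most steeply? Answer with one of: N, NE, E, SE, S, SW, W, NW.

NW

∂z/∂x = (528.35 − 527.40) / (345 − 0) = +0.002754
∂z/∂y = (528.07 − 527.40) / (-210 − 0) = -0.003190
Steepest decrease is along −∇f = (-0.002754 E, +0.003190 N) → northwest.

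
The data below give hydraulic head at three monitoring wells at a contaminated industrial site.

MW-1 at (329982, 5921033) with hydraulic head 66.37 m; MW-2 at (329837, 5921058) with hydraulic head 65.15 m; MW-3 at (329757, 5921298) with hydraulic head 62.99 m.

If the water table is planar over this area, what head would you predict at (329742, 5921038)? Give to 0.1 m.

64.6 m

Three-point gradient (reference MW-1): Δ to MW-2 = (-145, 25, -1.22), Δ to MW-3 = (-225, 265, -3.38).
∂h/∂x = +0.007280, ∂h/∂y = -0.006573 (det = -32800).
h(329742, 5921038) = 66.37 + (+0.007280)·(-240) + (-0.006573)·(5) = 66.37 -1.747 -0.033 = 64.590 m.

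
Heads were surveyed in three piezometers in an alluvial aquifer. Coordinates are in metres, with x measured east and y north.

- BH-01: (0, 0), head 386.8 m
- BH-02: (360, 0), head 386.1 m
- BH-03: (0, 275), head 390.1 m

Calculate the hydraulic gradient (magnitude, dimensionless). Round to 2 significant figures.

∂h/∂x = (386.1 − 386.8) / (360 − 0) = -0.001944
∂h/∂y = (390.1 − 386.8) / (275 − 0) = +0.01200
|∇h| = √(-0.001944² + 0.01200²) = 0.01216

0.012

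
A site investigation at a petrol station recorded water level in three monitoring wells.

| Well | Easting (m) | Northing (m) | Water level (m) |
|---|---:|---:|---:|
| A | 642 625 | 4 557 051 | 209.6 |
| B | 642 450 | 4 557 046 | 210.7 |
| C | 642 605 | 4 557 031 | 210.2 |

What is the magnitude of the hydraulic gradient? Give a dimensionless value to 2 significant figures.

0.025

With h = a·x + b·y + c and A as origin, the differences give:
  (-175)·a + (-5)·b = +1.1
  (-20)·a + (-20)·b = +0.6
Eliminate b (×(-20) and ×(-5), subtract): 3400·a = -19.00 → a = ∂h/∂x = -0.005588
Back-substitute: b = ∂h/∂y = -0.02441.
|∇h| = √(-0.005588² + -0.02441²) = 0.02504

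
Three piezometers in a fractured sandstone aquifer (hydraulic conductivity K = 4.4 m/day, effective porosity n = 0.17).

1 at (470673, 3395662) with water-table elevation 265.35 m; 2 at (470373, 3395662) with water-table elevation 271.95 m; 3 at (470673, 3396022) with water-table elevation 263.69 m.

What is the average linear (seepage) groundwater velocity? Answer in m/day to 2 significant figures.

0.58 m/day

∂h/∂x = (271.95 − 265.35) / (470373 − 470673) = -0.02200
∂h/∂y = (263.69 − 265.35) / (3396022 − 3395662) = -0.004611
|∇h| = √(-0.02200² + -0.004611²) = 0.02248
Seepage velocity v = K·i/n = 4.4 × 0.02248 / 0.17 = 0.5818 m/day.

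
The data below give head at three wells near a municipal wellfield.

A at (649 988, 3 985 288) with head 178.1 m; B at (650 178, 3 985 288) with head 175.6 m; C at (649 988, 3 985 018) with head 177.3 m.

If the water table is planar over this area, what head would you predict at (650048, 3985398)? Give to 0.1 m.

∂h/∂x = (175.6 − 178.1) / (650178 − 649988) = -0.01316
∂h/∂y = (177.3 − 178.1) / (3985018 − 3985288) = +0.002963
h(650048, 3985398) = 178.1 + (-0.01316)·(60) + (+0.002963)·(110) = 178.1 -0.789 +0.326 = 177.636 m.

177.6 m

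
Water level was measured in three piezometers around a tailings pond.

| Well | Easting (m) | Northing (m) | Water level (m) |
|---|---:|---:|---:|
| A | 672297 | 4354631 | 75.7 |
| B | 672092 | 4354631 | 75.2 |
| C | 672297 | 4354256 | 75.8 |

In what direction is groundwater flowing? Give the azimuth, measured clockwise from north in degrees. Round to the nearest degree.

276°

∂h/∂x = (75.2 − 75.7) / (672092 − 672297) = +0.002439
∂h/∂y = (75.8 − 75.7) / (4354256 − 4354631) = -0.0002667
Flow direction (−∇h) has components (-0.002439 E, +0.0002667 N).
Azimuth = atan2(E, N) = atan2(-0.002439, +0.0002667) = 276.2° ≈ 276°.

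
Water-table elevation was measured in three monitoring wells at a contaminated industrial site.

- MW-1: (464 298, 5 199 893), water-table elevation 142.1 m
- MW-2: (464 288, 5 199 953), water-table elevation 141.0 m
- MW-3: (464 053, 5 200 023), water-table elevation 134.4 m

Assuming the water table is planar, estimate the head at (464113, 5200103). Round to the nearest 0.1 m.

134.7 m

Differences from MW-1: to MW-2 (Δx, Δy, Δh) = (-10, 60, -1.1); to MW-3 = (-245, 130, -7.7).
Solve a·Δx + b·Δy = Δh: det = (-10)·130 − (-245)·60 = 13400.
∂h/∂x = [(-1.1)·130 − (-7.7)·60] / 13400 = +0.02381
∂h/∂y = [(-10)·(-7.7) − (-245)·(-1.1)] / 13400 = -0.01437
h(464113, 5200103) = 142.1 + (+0.02381)·(-185) + (-0.01437)·(210) = 142.1 -4.404 -3.017 = 134.679 m.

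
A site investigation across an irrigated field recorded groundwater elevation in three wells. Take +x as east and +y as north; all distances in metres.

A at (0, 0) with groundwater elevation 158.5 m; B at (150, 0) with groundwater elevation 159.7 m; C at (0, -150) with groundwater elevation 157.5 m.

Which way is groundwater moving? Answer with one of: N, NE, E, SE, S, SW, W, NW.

SW

∂h/∂x = (159.7 − 158.5) / (150 − 0) = +0.008000
∂h/∂y = (157.5 − 158.5) / (-150 − 0) = +0.006667
Flow = −∇h = (-0.008000 east, -0.006667 north), which points southwest.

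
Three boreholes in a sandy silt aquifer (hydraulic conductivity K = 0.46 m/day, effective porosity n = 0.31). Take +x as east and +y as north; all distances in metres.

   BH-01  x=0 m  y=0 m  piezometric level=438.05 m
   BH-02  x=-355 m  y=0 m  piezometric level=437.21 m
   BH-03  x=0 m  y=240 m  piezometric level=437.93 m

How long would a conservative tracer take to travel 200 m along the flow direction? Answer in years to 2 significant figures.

∂h/∂x = (437.21 − 438.05) / (-355 − 0) = +0.002366
∂h/∂y = (437.93 − 438.05) / (240 − 0) = -0.0005000
|∇h| = √(0.002366² + -0.0005000²) = 0.002418
Seepage velocity v = K·i/n = 0.46 × 0.002418 / 0.31 = 0.003588 m/day.
t = 200 / 0.003588 = 5.574e+04 days = 153 years.

150 years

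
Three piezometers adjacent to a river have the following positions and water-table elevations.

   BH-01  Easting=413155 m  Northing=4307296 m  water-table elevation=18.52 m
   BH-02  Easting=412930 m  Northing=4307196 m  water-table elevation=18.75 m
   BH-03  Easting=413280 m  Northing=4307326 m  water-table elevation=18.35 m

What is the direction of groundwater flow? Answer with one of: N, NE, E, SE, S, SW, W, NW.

SE

Differences from BH-01: to BH-02 (Δx, Δy, Δh) = (-225, -100, +0.23); to BH-03 = (125, 30, -0.17).
Solve a·Δx + b·Δy = Δh: det = (-225)·30 − 125·(-100) = 5750.
∂h/∂x = [(+0.23)·30 − (-0.17)·(-100)] / 5750 = -0.001757
∂h/∂y = [(-225)·(-0.17) − 125·(+0.23)] / 5750 = +0.001652
Flow = −∇h = (+0.001757 east, -0.001652 north), which points southeast.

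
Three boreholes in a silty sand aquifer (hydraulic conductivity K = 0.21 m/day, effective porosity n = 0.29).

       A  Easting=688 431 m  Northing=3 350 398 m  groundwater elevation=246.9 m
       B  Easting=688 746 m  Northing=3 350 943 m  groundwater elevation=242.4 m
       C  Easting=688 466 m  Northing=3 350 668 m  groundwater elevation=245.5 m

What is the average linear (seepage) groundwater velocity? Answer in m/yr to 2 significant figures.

2.1 m/yr

Taking A as reference: B−A = (315, 545, -4.5); C−A = (35, 270, -1.4).
Solve a·Δx + b·Δy = Δh: det = 315·270 − 35·545 = 65975.
∂h/∂x = [(-4.5)·270 − (-1.4)·545] / 65975 = -0.006851
∂h/∂y = [315·(-1.4) − 35·(-4.5)] / 65975 = -0.004297
|∇h| = √(-0.006851² + -0.004297²) = 0.008087
Seepage velocity v = K·i/n = 0.21 × 0.008087 / 0.29 = 0.005856 m/day = 2.139 m/yr.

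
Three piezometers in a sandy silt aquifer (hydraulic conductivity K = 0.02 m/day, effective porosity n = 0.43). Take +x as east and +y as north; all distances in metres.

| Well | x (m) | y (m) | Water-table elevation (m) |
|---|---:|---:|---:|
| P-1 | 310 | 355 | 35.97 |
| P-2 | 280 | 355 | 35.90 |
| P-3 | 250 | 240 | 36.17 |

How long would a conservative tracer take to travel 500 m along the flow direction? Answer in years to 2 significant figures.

Three-point gradient (reference P-1): Δ to P-2 = (-30, 0, -0.07), Δ to P-3 = (-60, -115, +0.20).
∂h/∂x = +0.002333, ∂h/∂y = -0.002957 (det = 3450).
|∇h| = √(0.002333² + -0.002957²) = 0.003767
Seepage velocity v = K·i/n = 0.02 × 0.003767 / 0.43 = 0.0001752 m/day.
t = 500 / 0.0001752 = 2.854e+06 days = 7.81e+03 years.

7800 years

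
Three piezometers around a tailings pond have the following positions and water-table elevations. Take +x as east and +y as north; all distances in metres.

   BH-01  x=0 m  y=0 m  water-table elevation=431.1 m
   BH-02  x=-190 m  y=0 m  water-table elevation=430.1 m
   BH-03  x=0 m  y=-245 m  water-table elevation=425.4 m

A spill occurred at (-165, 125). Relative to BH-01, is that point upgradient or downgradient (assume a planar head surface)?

∂h/∂x = (430.1 − 431.1) / (-190 − 0) = +0.005263
∂h/∂y = (425.4 − 431.1) / (-245 − 0) = +0.02327
Head at (-165, 125) = 431.1 + (+0.005263)·(-165) + (+0.02327)·(125) = 433.14 m.
That is higher than the 431.1 m at BH-01, so the point is upgradient.

upgradient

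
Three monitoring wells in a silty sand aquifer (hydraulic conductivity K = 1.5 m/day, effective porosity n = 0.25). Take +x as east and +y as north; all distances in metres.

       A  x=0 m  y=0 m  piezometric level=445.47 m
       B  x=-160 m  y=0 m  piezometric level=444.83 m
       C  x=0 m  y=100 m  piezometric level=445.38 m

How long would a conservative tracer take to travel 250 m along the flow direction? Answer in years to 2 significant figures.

∂h/∂x = (444.83 − 445.47) / (-160 − 0) = +0.004000
∂h/∂y = (445.38 − 445.47) / (100 − 0) = -0.0009000
|∇h| = √(0.004000² + -0.0009000²) = 0.0041
Seepage velocity v = K·i/n = 1.5 × 0.0041 / 0.25 = 0.0246 m/day.
t = 250 / 0.0246 = 1.016e+04 days = 27.8 years.

28 years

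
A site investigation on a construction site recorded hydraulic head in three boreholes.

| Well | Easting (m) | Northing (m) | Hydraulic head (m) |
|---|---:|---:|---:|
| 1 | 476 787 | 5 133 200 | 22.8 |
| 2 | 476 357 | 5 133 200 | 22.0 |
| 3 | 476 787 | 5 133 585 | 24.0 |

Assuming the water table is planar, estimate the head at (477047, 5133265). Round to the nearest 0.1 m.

∂h/∂x = (22.0 − 22.8) / (476357 − 476787) = +0.001860
∂h/∂y = (24.0 − 22.8) / (5133585 − 5133200) = +0.003117
h(477047, 5133265) = 22.8 + (+0.001860)·(260) + (+0.003117)·(65) = 22.8 +0.484 +0.203 = 23.486 m.

23.5 m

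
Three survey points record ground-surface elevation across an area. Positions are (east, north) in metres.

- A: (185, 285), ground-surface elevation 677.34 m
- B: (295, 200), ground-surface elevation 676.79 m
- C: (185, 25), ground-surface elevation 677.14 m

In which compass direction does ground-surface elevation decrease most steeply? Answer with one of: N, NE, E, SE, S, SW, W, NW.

Differences from A: to B (Δx, Δy, Δh) = (110, -85, -0.55); to C = (0, -260, -0.20).
Solve a·Δx + b·Δy = Δz: det = 110·(-260) − 0·(-85) = -28600.
∂z/∂x = [(-0.55)·(-260) − (-0.20)·(-85)] / -28600 = -0.004406
∂z/∂y = [110·(-0.20) − 0·(-0.55)] / -28600 = +0.0007692
Steepest decrease is along −∇f = (+0.004406 E, -0.0007692 N) → east.

E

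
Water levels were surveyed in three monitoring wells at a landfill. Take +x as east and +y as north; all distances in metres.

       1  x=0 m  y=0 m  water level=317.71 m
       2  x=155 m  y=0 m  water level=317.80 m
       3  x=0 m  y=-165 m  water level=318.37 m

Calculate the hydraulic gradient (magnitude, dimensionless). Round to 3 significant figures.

∂h/∂x = (317.80 − 317.71) / (155 − 0) = +0.0005806
∂h/∂y = (318.37 − 317.71) / (-165 − 0) = -0.004000
|∇h| = √(0.0005806² + -0.004000²) = 0.004042

0.00404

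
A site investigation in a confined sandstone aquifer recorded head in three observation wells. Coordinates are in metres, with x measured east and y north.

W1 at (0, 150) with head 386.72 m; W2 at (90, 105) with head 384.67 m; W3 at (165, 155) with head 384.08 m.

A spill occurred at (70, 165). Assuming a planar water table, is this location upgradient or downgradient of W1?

With h = a·x + b·y + c and W1 as origin, the differences give:
  90·a + (-45)·b = -2.05
  165·a + 5·b = -2.64
Eliminate b (×5 and ×(-45), subtract): 7875·a = -129.050 → a = ∂h/∂x = -0.01639
Back-substitute: b = ∂h/∂y = +0.01278.
Head at (70, 165) = 386.72 + (-0.01639)·(70) + (+0.01278)·(15) = 385.76 m.
That is lower than the 386.72 m at W1, so the point is downgradient.

downgradient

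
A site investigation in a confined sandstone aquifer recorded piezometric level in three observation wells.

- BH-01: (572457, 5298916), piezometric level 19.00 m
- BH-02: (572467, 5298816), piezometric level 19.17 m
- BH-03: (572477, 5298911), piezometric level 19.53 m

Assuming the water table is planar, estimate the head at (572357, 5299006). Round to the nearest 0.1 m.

16.4 m

Three-point gradient (reference BH-01): Δ to BH-02 = (10, -100, +0.17), Δ to BH-03 = (20, -5, +0.53).
∂h/∂x = +0.02674, ∂h/∂y = +0.0009744 (det = 1950).
h(572357, 5299006) = 19.00 + (+0.02674)·(-100) + (+0.0009744)·(90) = 19.00 -2.674 +0.088 = 16.413 m.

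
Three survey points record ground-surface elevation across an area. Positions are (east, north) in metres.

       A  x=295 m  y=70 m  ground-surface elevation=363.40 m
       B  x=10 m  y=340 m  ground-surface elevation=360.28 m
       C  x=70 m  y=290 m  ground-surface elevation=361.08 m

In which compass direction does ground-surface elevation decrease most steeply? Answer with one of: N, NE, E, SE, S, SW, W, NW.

Differences from A: to B (Δx, Δy, Δh) = (-285, 270, -3.12); to C = (-225, 220, -2.32).
Determinant of the coordinate differences = (-285)·220 − (-225)·270 = -1950.
∂z/∂x = [(-3.12)·220 − (-2.32)·270] / -1950 = +0.03077
∂z/∂y = [(-285)·(-2.32) − (-225)·(-3.12)] / -1950 = +0.02092
Steepest decrease is along −∇f = (-0.03077 E, -0.02092 N) → southwest.

SW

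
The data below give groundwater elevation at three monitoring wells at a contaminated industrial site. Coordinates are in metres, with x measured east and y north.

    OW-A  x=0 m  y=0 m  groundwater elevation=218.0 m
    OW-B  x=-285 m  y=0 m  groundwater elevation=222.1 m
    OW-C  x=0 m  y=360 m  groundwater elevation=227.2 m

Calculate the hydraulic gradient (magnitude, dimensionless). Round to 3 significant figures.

∂h/∂x = (222.1 − 218.0) / (-285 − 0) = -0.01439
∂h/∂y = (227.2 − 218.0) / (360 − 0) = +0.02556
|∇h| = √(-0.01439² + 0.02556²) = 0.02933

0.0293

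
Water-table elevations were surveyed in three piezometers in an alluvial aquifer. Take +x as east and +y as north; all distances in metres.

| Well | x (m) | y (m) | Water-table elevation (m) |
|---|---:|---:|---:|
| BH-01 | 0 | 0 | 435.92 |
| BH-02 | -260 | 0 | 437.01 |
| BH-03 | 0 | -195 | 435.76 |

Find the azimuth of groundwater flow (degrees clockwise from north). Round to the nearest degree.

101°

∂h/∂x = (437.01 − 435.92) / (-260 − 0) = -0.004192
∂h/∂y = (435.76 − 435.92) / (-195 − 0) = +0.0008205
Flow direction (−∇h) has components (+0.004192 E, -0.0008205 N).
Azimuth = atan2(E, N) = atan2(+0.004192, -0.0008205) = 101.1° ≈ 101°.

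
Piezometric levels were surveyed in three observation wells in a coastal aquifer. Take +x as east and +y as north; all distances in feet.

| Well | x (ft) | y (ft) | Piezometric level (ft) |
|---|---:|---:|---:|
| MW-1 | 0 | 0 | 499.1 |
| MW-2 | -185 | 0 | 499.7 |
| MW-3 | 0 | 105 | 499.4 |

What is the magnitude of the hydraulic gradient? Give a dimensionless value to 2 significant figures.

0.0043

∂h/∂x = (499.7 − 499.1) / (-185 − 0) = -0.003243
∂h/∂y = (499.4 − 499.1) / (105 − 0) = +0.002857
|∇h| = √(-0.003243² + 0.002857²) = 0.004322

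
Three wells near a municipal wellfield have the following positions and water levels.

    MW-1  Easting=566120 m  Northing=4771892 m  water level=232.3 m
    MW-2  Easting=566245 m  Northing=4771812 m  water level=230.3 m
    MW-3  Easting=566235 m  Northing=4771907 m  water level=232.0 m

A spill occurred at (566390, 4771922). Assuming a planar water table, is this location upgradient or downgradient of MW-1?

Differences from MW-1: to MW-2 (Δx, Δy, Δh) = (125, -80, -2.0); to MW-3 = (115, 15, -0.3).
Solve a·Δx + b·Δy = Δh: det = 125·15 − 115·(-80) = 11075.
∂h/∂x = [(-2.0)·15 − (-0.3)·(-80)] / 11075 = -0.004876
∂h/∂y = [125·(-0.3) − 115·(-2.0)] / 11075 = +0.01738
Head at (566390, 4771922) = 232.3 + (-0.004876)·(270) + (+0.01738)·(30) = 231.50 m.
That is lower than the 232.3 m at MW-1, so the point is downgradient.

downgradient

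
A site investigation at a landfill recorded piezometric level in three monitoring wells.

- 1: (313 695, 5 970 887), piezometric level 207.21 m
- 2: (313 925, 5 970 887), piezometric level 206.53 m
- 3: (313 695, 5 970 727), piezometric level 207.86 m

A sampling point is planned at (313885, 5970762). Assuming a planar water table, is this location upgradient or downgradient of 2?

upgradient

∂h/∂x = (206.53 − 207.21) / (313925 − 313695) = -0.002957
∂h/∂y = (207.86 − 207.21) / (5970727 − 5970887) = -0.004063
Head at (313885, 5970762) = 207.21 + (-0.002957)·(190) + (-0.004063)·(-125) = 207.16 m.
That is higher than the 206.53 m at 2, so the point is upgradient.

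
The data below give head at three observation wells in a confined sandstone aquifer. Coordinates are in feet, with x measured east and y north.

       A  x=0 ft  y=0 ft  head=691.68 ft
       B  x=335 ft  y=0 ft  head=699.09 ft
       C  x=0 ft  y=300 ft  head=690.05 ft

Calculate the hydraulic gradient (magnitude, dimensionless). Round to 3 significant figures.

∂h/∂x = (699.09 − 691.68) / (335 − 0) = +0.02212
∂h/∂y = (690.05 − 691.68) / (300 − 0) = -0.005433
|∇h| = √(0.02212² + -0.005433²) = 0.02278

0.0228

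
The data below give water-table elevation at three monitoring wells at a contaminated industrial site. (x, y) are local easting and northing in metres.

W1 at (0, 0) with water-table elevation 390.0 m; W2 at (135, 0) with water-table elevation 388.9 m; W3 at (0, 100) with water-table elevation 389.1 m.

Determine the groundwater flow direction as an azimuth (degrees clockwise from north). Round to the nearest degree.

042°

∂h/∂x = (388.9 − 390.0) / (135 − 0) = -0.008148
∂h/∂y = (389.1 − 390.0) / (100 − 0) = -0.009000
Flow direction (−∇h) has components (+0.008148 E, +0.009000 N).
Azimuth = atan2(E, N) = atan2(+0.008148, +0.009000) = 42.2° ≈ 042°.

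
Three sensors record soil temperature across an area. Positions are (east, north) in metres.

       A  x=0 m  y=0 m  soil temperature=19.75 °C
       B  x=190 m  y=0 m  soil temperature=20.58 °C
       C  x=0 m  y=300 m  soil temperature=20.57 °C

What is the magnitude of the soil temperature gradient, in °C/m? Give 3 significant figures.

∂T/∂x = (20.58 − 19.75) / (190 − 0) = +0.004368
∂T/∂y = (20.57 − 19.75) / (300 − 0) = +0.002733
|∇f| = √(0.004368² + 0.002733²) = 0.005153 °C/m

0.00515 °C/m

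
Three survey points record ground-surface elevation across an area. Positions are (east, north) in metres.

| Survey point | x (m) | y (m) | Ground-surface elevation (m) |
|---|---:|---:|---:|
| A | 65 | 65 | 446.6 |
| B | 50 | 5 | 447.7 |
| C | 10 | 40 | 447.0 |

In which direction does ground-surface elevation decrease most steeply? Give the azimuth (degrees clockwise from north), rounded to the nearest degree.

Taking A as reference: B−A = (-15, -60, +1.1); C−A = (-55, -25, +0.4).
Solve a·Δx + b·Δy = Δz: det = (-15)·(-25) − (-55)·(-60) = -2925.
∂z/∂x = [(+1.1)·(-25) − (+0.4)·(-60)] / -2925 = +0.001197
∂z/∂y = [(-15)·(+0.4) − (-55)·(+1.1)] / -2925 = -0.01863
Steepest decrease is along −∇f: components (-0.001197 E, +0.01863 N).
Azimuth = atan2(-0.001197, +0.01863) = 356.3° ≈ 356°.

356°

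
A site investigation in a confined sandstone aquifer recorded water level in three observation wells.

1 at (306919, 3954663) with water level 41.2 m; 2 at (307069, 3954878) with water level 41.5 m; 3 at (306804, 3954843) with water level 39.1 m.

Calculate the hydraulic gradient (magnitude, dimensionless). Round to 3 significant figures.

Differences from 1: to 2 (Δx, Δy, Δh) = (150, 215, +0.3); to 3 = (-115, 180, -2.1).
Determinant of the coordinate differences = 150·180 − (-115)·215 = 51725.
∂h/∂x = [(+0.3)·180 − (-2.1)·215] / 51725 = +0.009773
∂h/∂y = [150·(-2.1) − (-115)·(+0.3)] / 51725 = -0.005423
|∇h| = √(0.009773² + -0.005423²) = 0.01118

0.0112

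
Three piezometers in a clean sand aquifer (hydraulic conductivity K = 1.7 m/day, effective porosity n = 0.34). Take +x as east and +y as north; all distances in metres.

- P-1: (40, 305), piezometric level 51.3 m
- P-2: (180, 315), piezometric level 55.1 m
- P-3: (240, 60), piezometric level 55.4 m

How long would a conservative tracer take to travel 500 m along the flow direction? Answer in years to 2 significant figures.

10 years

With h = a·x + b·y + c and P-1 as origin, the differences give:
  140·a + 10·b = +3.8
  200·a + (-245)·b = +4.1
Eliminate b (×(-245) and ×10, subtract): -36300·a = -972.00 → a = ∂h/∂x = +0.02678
Back-substitute: b = ∂h/∂y = +0.005124.
|∇h| = √(0.02678² + 0.005124²) = 0.02727
Seepage velocity v = K·i/n = 1.7 × 0.02727 / 0.34 = 0.1363 m/day.
t = 500 / 0.1363 = 3668 days = 10 years.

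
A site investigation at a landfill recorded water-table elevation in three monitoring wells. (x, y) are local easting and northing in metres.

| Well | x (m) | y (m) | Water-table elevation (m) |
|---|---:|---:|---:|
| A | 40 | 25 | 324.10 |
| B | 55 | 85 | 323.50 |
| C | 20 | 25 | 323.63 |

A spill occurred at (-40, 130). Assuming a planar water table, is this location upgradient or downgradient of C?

Differences from A: to B (Δx, Δy, Δh) = (15, 60, -0.60); to C = (-20, 0, -0.47).
Solve a·Δx + b·Δy = Δh: det = 15·0 − (-20)·60 = 1200.
∂h/∂x = [(-0.60)·0 − (-0.47)·60] / 1200 = +0.02350
∂h/∂y = [15·(-0.47) − (-20)·(-0.60)] / 1200 = -0.01588
Head at (-40, 130) = 324.10 + (+0.02350)·(-80) + (-0.01588)·(105) = 320.55 m.
That is lower than the 323.63 m at C, so the point is downgradient.

downgradient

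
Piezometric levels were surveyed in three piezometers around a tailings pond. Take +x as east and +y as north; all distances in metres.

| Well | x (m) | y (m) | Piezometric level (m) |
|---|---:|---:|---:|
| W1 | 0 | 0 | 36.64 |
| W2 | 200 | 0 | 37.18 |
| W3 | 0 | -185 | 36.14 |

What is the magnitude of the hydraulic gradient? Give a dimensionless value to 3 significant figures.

∂h/∂x = (37.18 − 36.64) / (200 − 0) = +0.002700
∂h/∂y = (36.14 − 36.64) / (-185 − 0) = +0.002703
|∇h| = √(0.002700² + 0.002703²) = 0.00382

0.00382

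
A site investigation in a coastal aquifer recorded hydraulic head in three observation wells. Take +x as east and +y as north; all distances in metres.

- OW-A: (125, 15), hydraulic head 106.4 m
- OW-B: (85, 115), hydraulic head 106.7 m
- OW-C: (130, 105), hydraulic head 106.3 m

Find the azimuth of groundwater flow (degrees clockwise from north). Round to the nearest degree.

086°

With h = a·x + b·y + c and OW-A as origin, the differences give:
  (-40)·a + 100·b = +0.3
  5·a + 90·b = -0.1
Eliminate b (×90 and ×100, subtract): -4100·a = 37.00 → a = ∂h/∂x = -0.009024
Back-substitute: b = ∂h/∂y = -0.0006098.
Flow direction (−∇h) has components (+0.009024 E, +0.0006098 N).
Azimuth = atan2(E, N) = atan2(+0.009024, +0.0006098) = 86.1° ≈ 086°.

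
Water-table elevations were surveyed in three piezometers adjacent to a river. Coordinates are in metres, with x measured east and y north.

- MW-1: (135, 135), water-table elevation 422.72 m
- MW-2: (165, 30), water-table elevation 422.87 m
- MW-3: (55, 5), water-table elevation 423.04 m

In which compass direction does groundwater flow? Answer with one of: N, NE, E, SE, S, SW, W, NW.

Taking MW-1 as reference: MW-2−MW-1 = (30, -105, +0.15); MW-3−MW-1 = (-80, -130, +0.32).
Solve a·Δx + b·Δy = Δh: det = 30·(-130) − (-80)·(-105) = -12300.
∂h/∂x = [(+0.15)·(-130) − (+0.32)·(-105)] / -12300 = -0.001146
∂h/∂y = [30·(+0.32) − (-80)·(+0.15)] / -12300 = -0.001756
Flow = −∇h = (+0.001146 east, +0.001756 north), which points northeast.

NE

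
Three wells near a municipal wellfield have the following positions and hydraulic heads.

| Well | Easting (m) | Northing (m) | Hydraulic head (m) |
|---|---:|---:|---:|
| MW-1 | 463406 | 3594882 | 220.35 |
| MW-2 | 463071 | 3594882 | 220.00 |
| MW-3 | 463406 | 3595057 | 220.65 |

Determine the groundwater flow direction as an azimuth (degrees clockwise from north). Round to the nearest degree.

211°

∂h/∂x = (220.00 − 220.35) / (463071 − 463406) = +0.001045
∂h/∂y = (220.65 − 220.35) / (3595057 − 3594882) = +0.001714
Flow direction (−∇h) has components (-0.001045 E, -0.001714 N).
Azimuth = atan2(E, N) = atan2(-0.001045, -0.001714) = 211.4° ≈ 211°.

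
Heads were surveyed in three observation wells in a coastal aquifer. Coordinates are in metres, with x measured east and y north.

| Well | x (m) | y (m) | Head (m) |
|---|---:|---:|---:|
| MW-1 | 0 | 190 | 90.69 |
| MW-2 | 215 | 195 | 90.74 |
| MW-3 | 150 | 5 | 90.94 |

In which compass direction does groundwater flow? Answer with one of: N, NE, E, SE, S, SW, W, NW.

N

With h = a·x + b·y + c and MW-1 as origin, the differences give:
  215·a + 5·b = +0.05
  150·a + (-185)·b = +0.25
Eliminate b (×(-185) and ×5, subtract): -40525·a = -10.500 → a = ∂h/∂x = +0.0002591
Back-substitute: b = ∂h/∂y = -0.001141.
Flow = −∇h = (-0.0002591 east, +0.001141 north), which points north.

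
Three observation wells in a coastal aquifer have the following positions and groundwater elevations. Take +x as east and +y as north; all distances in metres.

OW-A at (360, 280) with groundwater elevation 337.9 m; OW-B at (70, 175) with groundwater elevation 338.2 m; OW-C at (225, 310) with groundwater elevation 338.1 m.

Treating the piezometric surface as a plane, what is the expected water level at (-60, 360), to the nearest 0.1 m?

338.5 m

With h = a·x + b·y + c and OW-A as origin, the differences give:
  (-290)·a + (-105)·b = +0.3
  (-135)·a + 30·b = +0.2
Eliminate b (×30 and ×(-105), subtract): -22875·a = 30.00 → a = ∂h/∂x = -0.001311
Back-substitute: b = ∂h/∂y = +0.0007650.
h(-60, 360) = 337.9 + (-0.001311)·(-420) + (+0.0007650)·(80) = 337.9 +0.551 +0.061 = 338.512 m.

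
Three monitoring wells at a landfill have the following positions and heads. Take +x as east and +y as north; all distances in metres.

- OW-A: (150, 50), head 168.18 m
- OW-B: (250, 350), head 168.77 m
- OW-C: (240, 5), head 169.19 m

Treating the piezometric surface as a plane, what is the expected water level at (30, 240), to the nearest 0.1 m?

Taking OW-A as reference: OW-B−OW-A = (100, 300, +0.59); OW-C−OW-A = (90, -45, +1.01).
Solve a·Δx + b·Δy = Δh: det = 100·(-45) − 90·300 = -31500.
∂h/∂x = [(+0.59)·(-45) − (+1.01)·300] / -31500 = +0.01046
∂h/∂y = [100·(+1.01) − 90·(+0.59)] / -31500 = -0.001521
h(30, 240) = 168.18 + (+0.01046)·(-120) + (-0.001521)·(190) = 168.18 -1.255 -0.289 = 166.636 m.

166.6 m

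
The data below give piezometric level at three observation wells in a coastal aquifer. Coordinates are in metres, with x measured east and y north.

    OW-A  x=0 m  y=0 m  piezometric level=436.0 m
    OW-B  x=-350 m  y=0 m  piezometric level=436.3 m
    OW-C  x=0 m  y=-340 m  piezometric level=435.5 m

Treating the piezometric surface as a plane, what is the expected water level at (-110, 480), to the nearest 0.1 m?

∂h/∂x = (436.3 − 436.0) / (-350 − 0) = -0.0008571
∂h/∂y = (435.5 − 436.0) / (-340 − 0) = +0.001471
h(-110, 480) = 436.0 + (-0.0008571)·(-110) + (+0.001471)·(480) = 436.0 +0.094 +0.706 = 436.800 m.

436.8 m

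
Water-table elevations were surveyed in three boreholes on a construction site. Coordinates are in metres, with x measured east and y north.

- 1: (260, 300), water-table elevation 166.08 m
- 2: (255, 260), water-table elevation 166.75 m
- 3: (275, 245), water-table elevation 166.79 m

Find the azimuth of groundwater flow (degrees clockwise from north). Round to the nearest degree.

Differences from 1: to 2 (Δx, Δy, Δh) = (-5, -40, +0.67); to 3 = (15, -55, +0.71).
Determinant of the coordinate differences = (-5)·(-55) − 15·(-40) = 875.
∂h/∂x = [(+0.67)·(-55) − (+0.71)·(-40)] / 875 = -0.009657
∂h/∂y = [(-5)·(+0.71) − 15·(+0.67)] / 875 = -0.01554
Flow direction (−∇h) has components (+0.009657 E, +0.01554 N).
Azimuth = atan2(E, N) = atan2(+0.009657, +0.01554) = 31.9° ≈ 032°.

032°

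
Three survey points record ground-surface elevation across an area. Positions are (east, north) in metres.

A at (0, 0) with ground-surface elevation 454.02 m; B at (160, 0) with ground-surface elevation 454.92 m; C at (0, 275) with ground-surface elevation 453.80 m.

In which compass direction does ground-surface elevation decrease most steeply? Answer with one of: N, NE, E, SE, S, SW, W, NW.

∂z/∂x = (454.92 − 454.02) / (160 − 0) = +0.005625
∂z/∂y = (453.80 − 454.02) / (275 − 0) = -0.0008000
Steepest decrease is along −∇f = (-0.005625 E, +0.0008000 N) → west.

W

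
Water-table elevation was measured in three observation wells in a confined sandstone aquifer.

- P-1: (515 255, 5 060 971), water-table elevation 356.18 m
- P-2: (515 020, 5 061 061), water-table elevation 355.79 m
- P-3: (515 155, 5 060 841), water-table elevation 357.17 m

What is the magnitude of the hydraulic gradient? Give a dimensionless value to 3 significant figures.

Differences from P-1: to P-2 (Δx, Δy, Δh) = (-235, 90, -0.39); to P-3 = (-100, -130, +0.99).
Determinant of the coordinate differences = (-235)·(-130) − (-100)·90 = 39550.
∂h/∂x = [(-0.39)·(-130) − (+0.99)·90] / 39550 = -0.0009709
∂h/∂y = [(-235)·(+0.99) − (-100)·(-0.39)] / 39550 = -0.006869
|∇h| = √(-0.0009709² + -0.006869²) = 0.006937

0.00694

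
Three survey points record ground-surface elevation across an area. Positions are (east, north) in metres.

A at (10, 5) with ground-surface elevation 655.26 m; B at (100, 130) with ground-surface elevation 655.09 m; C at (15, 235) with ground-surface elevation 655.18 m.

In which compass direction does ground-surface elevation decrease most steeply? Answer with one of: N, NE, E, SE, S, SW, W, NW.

Taking A as reference: B−A = (90, 125, -0.17); C−A = (5, 230, -0.08).
Determinant of the coordinate differences = 90·230 − 5·125 = 20075.
∂z/∂x = [(-0.17)·230 − (-0.08)·125] / 20075 = -0.001450
∂z/∂y = [90·(-0.08) − 5·(-0.17)] / 20075 = -0.0003163
Steepest decrease is along −∇f = (+0.001450 E, +0.0003163 N) → east.

E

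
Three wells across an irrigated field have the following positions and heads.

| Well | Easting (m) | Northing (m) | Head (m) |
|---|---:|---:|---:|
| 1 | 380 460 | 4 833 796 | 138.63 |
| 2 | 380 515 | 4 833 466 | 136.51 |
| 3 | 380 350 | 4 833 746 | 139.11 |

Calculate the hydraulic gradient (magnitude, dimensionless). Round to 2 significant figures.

Taking 1 as reference: 2−1 = (55, -330, -2.12); 3−1 = (-110, -50, +0.48).
Solve a·Δx + b·Δy = Δh: det = 55·(-50) − (-110)·(-330) = -39050.
∂h/∂x = [(-2.12)·(-50) − (+0.48)·(-330)] / -39050 = -0.006771
∂h/∂y = [55·(+0.48) − (-110)·(-2.12)] / -39050 = +0.005296
|∇h| = √(-0.006771² + 0.005296²) = 0.008596

0.0086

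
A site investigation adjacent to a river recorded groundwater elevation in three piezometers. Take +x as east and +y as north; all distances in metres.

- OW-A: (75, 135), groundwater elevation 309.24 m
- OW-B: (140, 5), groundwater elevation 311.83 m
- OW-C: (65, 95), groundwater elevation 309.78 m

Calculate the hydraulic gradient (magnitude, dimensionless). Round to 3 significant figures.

0.0178

Three-point gradient (reference OW-A): Δ to OW-B = (65, -130, +2.59), Δ to OW-C = (-10, -40, +0.54).
∂h/∂x = +0.008564, ∂h/∂y = -0.01564 (det = -3900).
|∇h| = √(0.008564² + -0.01564²) = 0.01783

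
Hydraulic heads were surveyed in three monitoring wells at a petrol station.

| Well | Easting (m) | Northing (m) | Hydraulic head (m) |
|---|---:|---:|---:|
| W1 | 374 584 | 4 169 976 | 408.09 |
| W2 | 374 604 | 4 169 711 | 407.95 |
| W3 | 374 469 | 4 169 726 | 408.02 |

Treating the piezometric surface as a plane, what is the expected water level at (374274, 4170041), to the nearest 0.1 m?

408.3 m

With h = a·x + b·y + c and W1 as origin, the differences give:
  20·a + (-265)·b = -0.14
  (-115)·a + (-250)·b = -0.07
Eliminate b (×(-250) and ×(-265), subtract): -35475·a = 16.450 → a = ∂h/∂x = -0.0004637
Back-substitute: b = ∂h/∂y = +0.0004933.
h(374274, 4170041) = 408.09 + (-0.0004637)·(-310) + (+0.0004933)·(65) = 408.09 +0.144 +0.032 = 408.266 m.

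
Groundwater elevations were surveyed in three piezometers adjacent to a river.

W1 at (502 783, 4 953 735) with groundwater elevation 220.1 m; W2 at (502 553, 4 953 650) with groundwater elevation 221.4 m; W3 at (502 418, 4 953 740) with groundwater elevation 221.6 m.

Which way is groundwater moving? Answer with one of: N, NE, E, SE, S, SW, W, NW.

NE

Taking W1 as reference: W2−W1 = (-230, -85, +1.3); W3−W1 = (-365, 5, +1.5).
Determinant of the coordinate differences = (-230)·5 − (-365)·(-85) = -32175.
∂h/∂x = [(+1.3)·5 − (+1.5)·(-85)] / -32175 = -0.004165
∂h/∂y = [(-230)·(+1.5) − (-365)·(+1.3)] / -32175 = -0.004025
Flow = −∇h = (+0.004165 east, +0.004025 north), which points northeast.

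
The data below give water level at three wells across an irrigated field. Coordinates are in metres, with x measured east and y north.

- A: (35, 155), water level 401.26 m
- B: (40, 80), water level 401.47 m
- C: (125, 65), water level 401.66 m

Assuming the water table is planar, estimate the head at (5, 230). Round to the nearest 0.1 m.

Differences from A: to B (Δx, Δy, Δh) = (5, -75, +0.21); to C = (90, -90, +0.40).
Solve a·Δx + b·Δy = Δh: det = 5·(-90) − 90·(-75) = 6300.
∂h/∂x = [(+0.21)·(-90) − (+0.40)·(-75)] / 6300 = +0.001762
∂h/∂y = [5·(+0.40) − 90·(+0.21)] / 6300 = -0.002683
h(5, 230) = 401.26 + (+0.001762)·(-30) + (-0.002683)·(75) = 401.26 -0.053 -0.201 = 401.006 m.

401.0 m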